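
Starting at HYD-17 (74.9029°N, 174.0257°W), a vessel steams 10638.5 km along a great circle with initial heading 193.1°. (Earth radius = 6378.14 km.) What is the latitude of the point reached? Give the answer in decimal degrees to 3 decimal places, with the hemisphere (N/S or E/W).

20.252°S

δ = d/R = 10638.5/6378.14 = 1.667963 rad
φ₂ = arcsin(sin φ₁ cos δ + cos φ₁ sin δ cos θ)
   = arcsin(0.96549·-0.09701 + 0.26046·0.99528·-0.97398) = -20.25178°
λ₂ = λ₁ + atan2(sin θ sin δ cos φ₁, cos δ − sin φ₁ sin φ₂) = 172.06141°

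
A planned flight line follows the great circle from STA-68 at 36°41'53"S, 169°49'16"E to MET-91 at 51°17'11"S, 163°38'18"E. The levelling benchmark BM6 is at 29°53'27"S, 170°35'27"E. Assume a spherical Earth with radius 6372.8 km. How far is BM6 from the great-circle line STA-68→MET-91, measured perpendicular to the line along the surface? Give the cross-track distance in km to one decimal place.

121.8 km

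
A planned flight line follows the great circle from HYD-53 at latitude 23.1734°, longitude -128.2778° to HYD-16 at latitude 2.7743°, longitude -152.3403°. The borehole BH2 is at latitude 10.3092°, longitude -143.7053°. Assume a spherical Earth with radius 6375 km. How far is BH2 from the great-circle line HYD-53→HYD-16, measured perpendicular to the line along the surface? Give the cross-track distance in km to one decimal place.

33.5 km

δ₁₃ = central angle HYD-53→BH2 = 0.341330 rad  (haversine)
θ₁₃ = bearing HYD-53→BH2 = 231.432°,  θ₁₂ = bearing HYD-53→HYD-16 = 232.332°
dₓₜ = R·arcsin(sin δ₁₃ · sin(θ₁₃ − θ₁₂)) = 6375·arcsin(0.33474·sin(-0.900°)) = -33.503 km
|dₓₜ| = 33.503 km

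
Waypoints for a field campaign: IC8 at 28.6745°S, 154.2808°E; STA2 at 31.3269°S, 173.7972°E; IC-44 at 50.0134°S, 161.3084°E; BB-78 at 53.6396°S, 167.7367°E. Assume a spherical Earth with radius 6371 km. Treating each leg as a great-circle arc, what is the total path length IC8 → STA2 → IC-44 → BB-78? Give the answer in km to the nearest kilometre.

IC8→STA2: c = 0.298191 rad, d = 1899.78 km
STA2→IC-44: c = 0.364514 rad, d = 2322.32 km
IC-44→BB-78: c = 0.093815 rad, d = 597.70 km
Total = 1899.78 + 2322.32 + 597.70 = 4819.79 km

4820 km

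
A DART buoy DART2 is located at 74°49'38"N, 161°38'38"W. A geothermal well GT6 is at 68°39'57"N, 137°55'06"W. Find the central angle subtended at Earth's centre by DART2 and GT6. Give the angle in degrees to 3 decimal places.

DART2: φ = +74.82722°, λ = -161.64389°
GT6: φ = +68.66583°, λ = -137.91833°
Δφ = -6.1614°,  Δλ = 23.7256°
a = sin²(Δφ/2) + cos φ₁ cos φ₂ sin²(Δλ/2) = 0.006912
c = 2·arcsin(√a) = 0.166470 rad = 9.5380°

9.538°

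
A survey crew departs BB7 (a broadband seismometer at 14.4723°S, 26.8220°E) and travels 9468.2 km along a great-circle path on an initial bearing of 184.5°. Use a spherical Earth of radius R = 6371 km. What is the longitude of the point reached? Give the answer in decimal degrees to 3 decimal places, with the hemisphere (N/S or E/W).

128.010°W

δ = d/R = 9468.2/6371 = 1.486140 rad
φ₂ = arcsin(sin φ₁ cos δ + cos φ₁ sin δ cos θ)
   = arcsin(-0.24991·0.08455 + 0.96827·0.99642·-0.99692) = -79.40711°
λ₂ = λ₁ + atan2(sin θ sin δ cos φ₁, cos δ − sin φ₁ sin φ₂) = -128.00991°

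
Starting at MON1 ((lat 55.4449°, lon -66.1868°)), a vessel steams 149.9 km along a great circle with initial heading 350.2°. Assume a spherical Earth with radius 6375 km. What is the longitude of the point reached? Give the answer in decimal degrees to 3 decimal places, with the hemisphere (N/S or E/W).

66.605°W

δ = d/R = 149.9/6375 = 0.023514 rad
φ₂ = arcsin(sin φ₁ cos δ + cos φ₁ sin δ cos θ)
   = arcsin(0.82358·0.99972 + 0.56720·0.02351·0.98541) = 56.77178°
λ₂ = λ₁ + atan2(sin θ sin δ cos φ₁, cos δ − sin φ₁ sin φ₂) = -66.60524°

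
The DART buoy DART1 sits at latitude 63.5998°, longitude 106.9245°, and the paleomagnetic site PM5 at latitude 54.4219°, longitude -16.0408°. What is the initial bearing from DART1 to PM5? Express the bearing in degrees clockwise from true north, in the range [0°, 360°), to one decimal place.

Δλ = -122.9653°
y = sin Δλ · cos φ₂ = -0.488141
x = cos φ₁ sin φ₂ − sin φ₁ cos φ₂ cos Δλ = 0.645200
θ = atan2(y, x) = -37.1101° → 322.8899° (mod 360°)

322.9°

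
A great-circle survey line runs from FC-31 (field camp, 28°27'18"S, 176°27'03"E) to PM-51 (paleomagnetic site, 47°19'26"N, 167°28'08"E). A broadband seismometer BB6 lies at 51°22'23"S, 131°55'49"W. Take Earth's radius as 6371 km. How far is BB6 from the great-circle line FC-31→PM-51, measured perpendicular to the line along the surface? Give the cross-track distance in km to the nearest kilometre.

FC-31: φ = -28.45500°, λ = +176.45083°
PM-51: φ = +47.32389°, λ = +167.46889°
BB6: φ = -51.37306°, λ = -131.93028°
δ₁₃ = central angle FC-31→BB6 = 0.777037 rad  (haversine)
θ₁₃ = bearing FC-31→BB6 = 135.741°,  θ₁₂ = bearing FC-31→PM-51 = 353.744°
dₓₜ = R·arcsin(sin δ₁₃ · sin(θ₁₃ − θ₁₂)) = 6371·arcsin(0.70117·sin(-218.003°)) = 2843.939 km
|dₓₜ| = 2843.939 km

2844 km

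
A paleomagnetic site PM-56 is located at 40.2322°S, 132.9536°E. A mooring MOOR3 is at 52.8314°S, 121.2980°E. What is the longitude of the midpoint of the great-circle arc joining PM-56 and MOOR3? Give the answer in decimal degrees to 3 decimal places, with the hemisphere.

Bx = cos φ₂ cos Δλ = 0.591704,  By = cos φ₂ sin Δλ = -0.122058
φₘ = atan2(sin φ₁ + sin φ₂, √((cos φ₁ + Bx)² + By²)) = -46.67800°
λₘ = λ₁ + atan2(By, cos φ₁ + Bx) = 127.80683°

127.807°E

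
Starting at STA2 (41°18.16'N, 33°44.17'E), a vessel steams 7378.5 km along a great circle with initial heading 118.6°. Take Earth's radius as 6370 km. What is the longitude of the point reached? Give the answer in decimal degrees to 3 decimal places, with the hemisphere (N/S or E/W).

87.447°E

STA2: φ = +41.30267°, λ = +33.73617°
δ = d/R = 7378.5/6370 = 1.158320 rad
φ₂ = arcsin(sin φ₁ cos δ + cos φ₁ sin δ cos θ)
   = arcsin(0.66004·0.40088 + 0.75123·0.91613·-0.47869) = -3.71850°
λ₂ = λ₁ + atan2(sin θ sin δ cos φ₁, cos δ − sin φ₁ sin φ₂) = 87.44740°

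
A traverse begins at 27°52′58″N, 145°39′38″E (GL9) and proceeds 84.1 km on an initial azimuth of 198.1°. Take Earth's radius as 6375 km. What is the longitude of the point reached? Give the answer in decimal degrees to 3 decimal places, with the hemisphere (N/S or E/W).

GL9: φ = +27.88278°, λ = +145.66056°
δ = d/R = 84.1/6375 = 0.013192 rad
φ₂ = arcsin(sin φ₁ cos δ + cos φ₁ sin δ cos θ)
   = arcsin(0.46766·0.99991 + 0.88391·0.01319·-0.95052) = 27.16407°
λ₂ = λ₁ + atan2(sin θ sin δ cos φ₁, cos δ − sin φ₁ sin φ₂) = 145.39662°

145.397°E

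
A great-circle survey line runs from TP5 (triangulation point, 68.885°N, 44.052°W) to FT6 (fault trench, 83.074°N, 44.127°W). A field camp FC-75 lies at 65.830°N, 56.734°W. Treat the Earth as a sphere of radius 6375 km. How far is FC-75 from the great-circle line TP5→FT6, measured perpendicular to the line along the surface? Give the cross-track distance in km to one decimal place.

574.0 km

δ₁₃ = central angle TP5→FC-75 = 0.100238 rad  (haversine)
θ₁₃ = bearing TP5→FC-75 = 243.931°,  θ₁₂ = bearing TP5→FT6 = 359.963°
dₓₜ = R·arcsin(sin δ₁₃ · sin(θ₁₃ − θ₁₂)) = 6375·arcsin(0.10007·sin(-116.032°)) = -574.001 km
|dₓₜ| = 574.001 km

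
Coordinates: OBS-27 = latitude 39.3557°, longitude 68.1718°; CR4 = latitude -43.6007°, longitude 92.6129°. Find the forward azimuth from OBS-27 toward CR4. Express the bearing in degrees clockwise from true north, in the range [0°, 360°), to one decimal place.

Δλ = 24.4411°
y = sin Δλ · cos φ₂ = 0.299628
x = cos φ₁ sin φ₂ − sin φ₁ cos φ₂ cos Δλ = -0.951301
θ = atan2(y, x) = 162.5173° → 162.5173° (mod 360°)

162.5°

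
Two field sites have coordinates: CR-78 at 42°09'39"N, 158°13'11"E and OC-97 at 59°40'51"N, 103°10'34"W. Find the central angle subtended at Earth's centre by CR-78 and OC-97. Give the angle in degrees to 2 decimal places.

CR-78: φ = +42.16083°, λ = +158.21972°
OC-97: φ = +59.68083°, λ = -103.17611°
Δφ = 17.5200°,  Δλ = 98.6042°
a = sin²(Δφ/2) + cos φ₁ cos φ₂ sin²(Δλ/2) = 0.238287
c = 2·arcsin(√a) = 1.019929 rad = 58.4376°

58.44°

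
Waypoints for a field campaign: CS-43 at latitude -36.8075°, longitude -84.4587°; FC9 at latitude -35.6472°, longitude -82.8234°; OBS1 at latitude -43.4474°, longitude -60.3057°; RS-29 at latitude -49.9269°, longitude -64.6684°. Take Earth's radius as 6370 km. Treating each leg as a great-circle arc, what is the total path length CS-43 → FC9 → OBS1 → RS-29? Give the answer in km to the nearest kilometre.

CS-43→FC9: c = 0.030662 rad, d = 195.31 km
FC9→OBS1: c = 0.330843 rad, d = 2107.47 km
OBS1→RS-29: c = 0.124515 rad, d = 793.16 km
Total = 195.31 + 2107.47 + 793.16 = 3095.94 km

3096 km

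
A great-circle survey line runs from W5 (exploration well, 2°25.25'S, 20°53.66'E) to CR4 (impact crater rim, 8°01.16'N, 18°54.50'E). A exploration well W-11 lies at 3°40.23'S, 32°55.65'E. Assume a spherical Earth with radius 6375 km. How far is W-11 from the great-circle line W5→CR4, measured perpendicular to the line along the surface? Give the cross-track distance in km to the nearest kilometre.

1285 km

W5: φ = -2.42083°, λ = +20.89433°
CR4: φ = +8.01933°, λ = +18.90833°
W-11: φ = -3.67050°, λ = +32.92750°
δ₁₃ = central angle W5→W-11 = 0.210848 rad  (haversine)
θ₁₃ = bearing W5→W-11 = 96.236°,  θ₁₂ = bearing W5→CR4 = 349.275°
dₓₜ = R·arcsin(sin δ₁₃ · sin(θ₁₃ − θ₁₂)) = 6375·arcsin(0.20929·sin(-253.039°)) = 1284.862 km
|dₓₜ| = 1284.862 km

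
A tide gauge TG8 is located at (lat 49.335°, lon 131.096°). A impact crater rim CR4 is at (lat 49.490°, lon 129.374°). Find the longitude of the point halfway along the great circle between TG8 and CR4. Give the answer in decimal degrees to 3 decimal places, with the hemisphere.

130.236°E

Bx = cos φ₂ cos Δλ = 0.649287,  By = cos φ₂ sin Δλ = -0.019520
φₘ = atan2(sin φ₁ + sin φ₂, √((cos φ₁ + Bx)² + By²)) = 49.41570°
λₘ = λ₁ + atan2(By, cos φ₁ + Bx) = 130.23636°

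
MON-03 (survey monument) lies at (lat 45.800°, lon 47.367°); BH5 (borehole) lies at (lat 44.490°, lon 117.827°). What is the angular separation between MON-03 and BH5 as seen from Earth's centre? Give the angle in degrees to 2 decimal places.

48.03°

Δφ = -1.3100°,  Δλ = 70.4600°
a = sin²(Δφ/2) + cos φ₁ cos φ₂ sin²(Δλ/2) = 0.165629
c = 2·arcsin(√a) = 0.838280 rad = 48.0299°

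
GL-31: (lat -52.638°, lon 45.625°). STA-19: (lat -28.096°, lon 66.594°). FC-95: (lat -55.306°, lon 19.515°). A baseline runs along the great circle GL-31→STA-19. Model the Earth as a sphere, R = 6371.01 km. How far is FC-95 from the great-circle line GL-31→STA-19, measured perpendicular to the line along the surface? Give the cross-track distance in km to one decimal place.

830.9 km

δ₁₃ = central angle GL-31→FC-95 = 0.270390 rad  (haversine)
θ₁₃ = bearing GL-31→FC-95 = 249.689°,  θ₁₂ = bearing GL-31→STA-19 = 40.554°
dₓₜ = R·arcsin(sin δ₁₃ · sin(θ₁₃ − θ₁₂)) = 6371.01·arcsin(0.26711·sin(209.135°)) = -830.891 km
|dₓₜ| = 830.891 km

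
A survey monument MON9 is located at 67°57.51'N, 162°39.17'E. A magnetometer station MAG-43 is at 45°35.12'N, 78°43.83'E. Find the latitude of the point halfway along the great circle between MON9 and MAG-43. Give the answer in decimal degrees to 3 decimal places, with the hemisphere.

63.218°N

MON9: φ = +67.95850°, λ = +162.65283°
MAG-43: φ = +45.58533°, λ = +78.73050°
Bx = cos φ₂ cos Δλ = 0.074097,  By = cos φ₂ sin Δλ = -0.695913
φₘ = atan2(sin φ₁ + sin φ₂, √((cos φ₁ + Bx)² + By²)) = 63.21784°
λₘ = λ₁ + atan2(By, cos φ₁ + Bx) = 105.50459°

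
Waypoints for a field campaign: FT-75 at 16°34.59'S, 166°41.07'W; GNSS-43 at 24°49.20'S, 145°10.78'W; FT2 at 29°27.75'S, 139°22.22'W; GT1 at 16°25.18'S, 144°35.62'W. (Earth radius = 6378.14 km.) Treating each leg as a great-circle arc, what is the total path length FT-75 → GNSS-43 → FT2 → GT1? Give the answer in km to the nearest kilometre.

FT-75: φ = -16.57650°, λ = -166.68450°
GNSS-43: φ = -24.82000°, λ = -145.17967°
FT2: φ = -29.46250°, λ = -139.37033°
GT1: φ = -16.41967°, λ = -144.59367°
FT-75→GNSS-43: c = 0.378797 rad, d = 2416.02 km
GNSS-43→FT2: c = 0.121231 rad, d = 773.23 km
FT2→GT1: c = 0.242530 rad, d = 1546.89 km
Total = 2416.02 + 773.23 + 1546.89 = 4736.13 km

4736 km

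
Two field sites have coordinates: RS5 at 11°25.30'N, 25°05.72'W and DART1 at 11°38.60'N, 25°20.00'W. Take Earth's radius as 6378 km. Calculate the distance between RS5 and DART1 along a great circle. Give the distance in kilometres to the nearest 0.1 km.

35.8 km

RS5: φ = +11.42167°, λ = -25.09533°
DART1: φ = +11.64333°, λ = -25.33333°
Δφ = 0.2217°,  Δλ = -0.2380°
a = sin²(Δφ/2) + cos φ₁ cos φ₂ sin²(Δλ/2) = 0.000008
c = 2·arcsin(√a) = 0.005615 rad = 0.3217°
d = R·c = 6378 × 0.005615 = 35.8 km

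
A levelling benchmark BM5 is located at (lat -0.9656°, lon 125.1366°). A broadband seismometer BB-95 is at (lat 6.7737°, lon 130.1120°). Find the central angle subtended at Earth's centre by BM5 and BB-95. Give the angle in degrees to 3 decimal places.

9.195°

Δφ = 7.7393°,  Δλ = 4.9754°
a = sin²(Δφ/2) + cos φ₁ cos φ₂ sin²(Δλ/2) = 0.006425
c = 2·arcsin(√a) = 0.160485 rad = 9.1951°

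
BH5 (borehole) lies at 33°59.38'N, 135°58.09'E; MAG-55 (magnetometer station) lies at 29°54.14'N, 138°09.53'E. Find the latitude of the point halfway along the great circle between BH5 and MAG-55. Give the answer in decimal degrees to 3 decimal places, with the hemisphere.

BH5: φ = +33.98967°, λ = +135.96817°
MAG-55: φ = +29.90233°, λ = +138.15883°
Bx = cos φ₂ cos Δλ = 0.866243,  By = cos φ₂ sin Δλ = 0.033136
φₘ = atan2(sin φ₁ + sin φ₂, √((cos φ₁ + Bx)² + By²)) = 31.95070°
λₘ = λ₁ + atan2(By, cos φ₁ + Bx) = 137.08788°

31.951°N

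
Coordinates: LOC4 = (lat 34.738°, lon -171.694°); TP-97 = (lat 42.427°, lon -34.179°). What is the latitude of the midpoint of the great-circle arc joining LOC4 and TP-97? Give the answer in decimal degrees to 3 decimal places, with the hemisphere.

Bx = cos φ₂ cos Δλ = -0.544343,  By = cos φ₂ sin Δλ = 0.498536
φₘ = atan2(sin φ₁ + sin φ₂, √((cos φ₁ + Bx)² + By²)) = 65.37098°
λₘ = λ₁ + atan2(By, cos φ₁ + Bx) = -110.78892°

65.371°N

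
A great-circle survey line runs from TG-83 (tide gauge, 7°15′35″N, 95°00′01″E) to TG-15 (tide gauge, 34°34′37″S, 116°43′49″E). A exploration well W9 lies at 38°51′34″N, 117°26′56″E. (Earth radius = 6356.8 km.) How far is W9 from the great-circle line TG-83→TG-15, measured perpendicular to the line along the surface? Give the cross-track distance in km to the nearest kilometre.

3276 km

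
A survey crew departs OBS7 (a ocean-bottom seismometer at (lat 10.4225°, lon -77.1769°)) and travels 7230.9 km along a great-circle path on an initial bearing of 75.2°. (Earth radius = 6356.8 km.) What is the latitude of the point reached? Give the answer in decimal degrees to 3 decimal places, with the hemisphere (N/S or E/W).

17.696°N

δ = d/R = 7230.9/6356.8 = 1.137506 rad
φ₂ = arcsin(sin φ₁ cos δ + cos φ₁ sin δ cos θ)
   = arcsin(0.18091·0.41986 + 0.98350·0.90759·0.25545) = 17.69617°
λ₂ = λ₁ + atan2(sin θ sin δ cos φ₁, cos δ − sin φ₁ sin φ₂) = -10.09513°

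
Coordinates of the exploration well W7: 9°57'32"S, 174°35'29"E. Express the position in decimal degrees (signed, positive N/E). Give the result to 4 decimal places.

lat: 9.9589° S → -9.9589°
lon: 174.5914° E → +174.5914°

-9.9589°, +174.5914°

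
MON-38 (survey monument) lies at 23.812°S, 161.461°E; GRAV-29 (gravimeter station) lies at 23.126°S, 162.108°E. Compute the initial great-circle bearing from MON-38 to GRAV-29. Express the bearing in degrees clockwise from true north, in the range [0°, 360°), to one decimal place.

Δλ = 0.6470°
y = sin Δλ · cos φ₂ = 0.010385
x = cos φ₁ sin φ₂ − sin φ₁ cos φ₂ cos Δλ = 0.011949
θ = atan2(y, x) = 40.9933° → 40.9933° (mod 360°)

41.0°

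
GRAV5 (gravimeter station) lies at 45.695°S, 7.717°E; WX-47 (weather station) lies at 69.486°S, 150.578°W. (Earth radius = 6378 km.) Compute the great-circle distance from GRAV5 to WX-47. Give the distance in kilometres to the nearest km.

Δφ = -23.7910°,  Δλ = -158.2950°
a = sin²(Δφ/2) + cos φ₁ cos φ₂ sin²(Δλ/2) = 0.278583
c = 2·arcsin(√a) = 1.112040 rad = 63.7152°
d = R·c = 6378 × 1.112040 = 7092.6 km

7093 km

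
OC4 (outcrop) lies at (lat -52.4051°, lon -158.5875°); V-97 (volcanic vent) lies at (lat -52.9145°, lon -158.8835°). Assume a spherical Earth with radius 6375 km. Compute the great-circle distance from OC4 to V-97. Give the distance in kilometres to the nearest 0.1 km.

60.1 km

Δφ = -0.5094°,  Δλ = -0.2960°
a = sin²(Δφ/2) + cos φ₁ cos φ₂ sin²(Δλ/2) = 0.000022
c = 2·arcsin(√a) = 0.009427 rad = 0.5401°
d = R·c = 6375 × 0.009427 = 60.1 km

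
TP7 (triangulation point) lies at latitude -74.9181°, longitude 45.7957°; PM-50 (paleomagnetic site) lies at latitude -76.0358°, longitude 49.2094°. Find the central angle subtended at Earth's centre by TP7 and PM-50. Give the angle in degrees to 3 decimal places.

Δφ = -1.1177°,  Δλ = 3.4137°
a = sin²(Δφ/2) + cos φ₁ cos φ₂ sin²(Δλ/2) = 0.000151
c = 2·arcsin(√a) = 0.024564 rad = 1.4074°

1.407°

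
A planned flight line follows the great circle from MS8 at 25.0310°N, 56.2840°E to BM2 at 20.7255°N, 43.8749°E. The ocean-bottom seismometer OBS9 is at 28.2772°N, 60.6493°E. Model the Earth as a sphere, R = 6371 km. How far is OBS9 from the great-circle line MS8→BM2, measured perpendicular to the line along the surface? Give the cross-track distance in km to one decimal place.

216.5 km

δ₁₃ = central angle MS8→OBS9 = 0.088566 rad  (haversine)
θ₁₃ = bearing MS8→OBS9 = 49.275°,  θ₁₂ = bearing MS8→BM2 = 251.865°
dₓₜ = R·arcsin(sin δ₁₃ · sin(θ₁₃ − θ₁₂)) = 6371·arcsin(0.08845·sin(-202.590°)) = 216.503 km
|dₓₜ| = 216.503 km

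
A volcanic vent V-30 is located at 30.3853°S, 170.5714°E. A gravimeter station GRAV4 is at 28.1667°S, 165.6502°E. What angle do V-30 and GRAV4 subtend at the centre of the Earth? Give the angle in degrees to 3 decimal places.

Δφ = 2.2186°,  Δλ = -4.9212°
a = sin²(Δφ/2) + cos φ₁ cos φ₂ sin²(Δλ/2) = 0.001777
c = 2·arcsin(√a) = 0.084323 rad = 4.8313°

4.831°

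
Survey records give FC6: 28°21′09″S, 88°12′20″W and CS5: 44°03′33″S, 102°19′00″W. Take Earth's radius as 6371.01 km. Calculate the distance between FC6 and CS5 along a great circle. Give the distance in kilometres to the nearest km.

FC6: φ = -28.35250°, λ = -88.20556°
CS5: φ = -44.05917°, λ = -102.31667°
Δφ = -15.7067°,  Δλ = -14.1111°
a = sin²(Δφ/2) + cos φ₁ cos φ₂ sin²(Δλ/2) = 0.028212
c = 2·arcsin(√a) = 0.337526 rad = 19.3388°
d = R·c = 6371.01 × 0.337526 = 2150.4 km

2150 km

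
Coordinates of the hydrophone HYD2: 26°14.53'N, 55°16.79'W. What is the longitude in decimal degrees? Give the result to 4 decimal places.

55.2798°W

55° + 16.79′/60 = 55 + 0.27983 = 55.2798°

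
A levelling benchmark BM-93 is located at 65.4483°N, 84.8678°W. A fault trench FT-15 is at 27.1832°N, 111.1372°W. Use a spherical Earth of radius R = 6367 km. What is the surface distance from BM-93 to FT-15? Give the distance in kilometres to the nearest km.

Δφ = -38.2651°,  Δλ = -26.2694°
a = sin²(Δφ/2) + cos φ₁ cos φ₂ sin²(Δλ/2) = 0.126510
c = 2·arcsin(√a) = 0.727288 rad = 41.6705°
d = R·c = 6367 × 0.727288 = 4630.6 km

4631 km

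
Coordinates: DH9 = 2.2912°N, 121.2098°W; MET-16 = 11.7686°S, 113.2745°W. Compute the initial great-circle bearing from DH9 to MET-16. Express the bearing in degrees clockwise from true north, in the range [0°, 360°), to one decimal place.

Δλ = 7.9353°
y = sin Δλ · cos φ₂ = 0.135153
x = cos φ₁ sin φ₂ − sin φ₁ cos φ₂ cos Δλ = -0.242560
θ = atan2(y, x) = 150.8737° → 150.8737° (mod 360°)

150.9°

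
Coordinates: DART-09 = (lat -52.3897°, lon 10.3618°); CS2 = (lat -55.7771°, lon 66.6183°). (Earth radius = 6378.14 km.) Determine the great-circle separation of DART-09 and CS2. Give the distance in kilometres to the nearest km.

Δφ = -3.3874°,  Δλ = 56.2565°
a = sin²(Δφ/2) + cos φ₁ cos φ₂ sin²(Δλ/2) = 0.077162
c = 2·arcsin(√a) = 0.562964 rad = 32.2555°
d = R·c = 6378.14 × 0.562964 = 3590.7 km

3591 km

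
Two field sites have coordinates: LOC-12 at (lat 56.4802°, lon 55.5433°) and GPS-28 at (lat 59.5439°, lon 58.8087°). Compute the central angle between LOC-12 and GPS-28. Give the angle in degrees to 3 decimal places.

3.517°

Δφ = 3.0637°,  Δλ = 3.2654°
a = sin²(Δφ/2) + cos φ₁ cos φ₂ sin²(Δλ/2) = 0.000942
c = 2·arcsin(√a) = 0.061389 rad = 3.5173°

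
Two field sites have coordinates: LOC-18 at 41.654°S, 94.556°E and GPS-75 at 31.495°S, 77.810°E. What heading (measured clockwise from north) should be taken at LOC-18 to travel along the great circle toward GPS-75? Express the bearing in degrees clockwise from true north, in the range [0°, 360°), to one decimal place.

Δλ = -16.7460°
y = sin Δλ · cos φ₂ = -0.245684
x = cos φ₁ sin φ₂ − sin φ₁ cos φ₂ cos Δλ = 0.152347
θ = atan2(y, x) = -58.1973° → 301.8027° (mod 360°)

301.8°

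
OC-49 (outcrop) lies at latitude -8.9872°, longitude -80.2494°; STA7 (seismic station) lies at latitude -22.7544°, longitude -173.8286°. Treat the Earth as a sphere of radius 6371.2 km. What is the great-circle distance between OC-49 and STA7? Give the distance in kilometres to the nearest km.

9985 km

Δφ = -13.7672°,  Δλ = -93.5792°
a = sin²(Δφ/2) + cos φ₁ cos φ₂ sin²(Δλ/2) = 0.498221
c = 2·arcsin(√a) = 1.567238 rad = 89.7961°
d = R·c = 6371.2 × 1.567238 = 9985.2 km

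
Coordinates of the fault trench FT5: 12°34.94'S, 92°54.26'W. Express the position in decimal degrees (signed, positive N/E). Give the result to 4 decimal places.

lat: 12.5823° S → -12.5823°
lon: 92.9043° W → -92.9043°

-12.5823°, -92.9043°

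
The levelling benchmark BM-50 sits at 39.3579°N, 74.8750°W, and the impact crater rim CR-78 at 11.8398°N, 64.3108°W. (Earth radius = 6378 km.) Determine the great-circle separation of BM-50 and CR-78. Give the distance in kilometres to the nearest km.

3236 km

Δφ = -27.5181°,  Δλ = 10.5642°
a = sin²(Δφ/2) + cos φ₁ cos φ₂ sin²(Δλ/2) = 0.062981
c = 2·arcsin(√a) = 0.507344 rad = 29.0687°
d = R·c = 6378 × 0.507344 = 3235.8 km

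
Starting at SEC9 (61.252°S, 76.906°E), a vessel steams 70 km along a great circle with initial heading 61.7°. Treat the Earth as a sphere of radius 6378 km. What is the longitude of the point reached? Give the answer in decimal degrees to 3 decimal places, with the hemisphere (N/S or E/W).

78.046°E

δ = d/R = 70/6378 = 0.010975 rad
φ₂ = arcsin(sin φ₁ cos δ + cos φ₁ sin δ cos θ)
   = arcsin(-0.87674·0.99994 + 0.48096·0.01098·0.47409) = -60.94905°
λ₂ = λ₁ + atan2(sin θ sin δ cos φ₁, cos δ − sin φ₁ sin φ₂) = 78.04627°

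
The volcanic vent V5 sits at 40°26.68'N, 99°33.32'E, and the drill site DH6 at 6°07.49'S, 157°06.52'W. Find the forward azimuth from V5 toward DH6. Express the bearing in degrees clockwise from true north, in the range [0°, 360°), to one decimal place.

86.0°

V5: φ = +40.44467°, λ = +99.55533°
DH6: φ = -6.12483°, λ = -157.10867°
Δλ = 103.3360°
y = sin Δλ · cos φ₂ = 0.967480
x = cos φ₁ sin φ₂ − sin φ₁ cos φ₂ cos Δλ = 0.067580
θ = atan2(y, x) = 86.0043° → 86.0043° (mod 360°)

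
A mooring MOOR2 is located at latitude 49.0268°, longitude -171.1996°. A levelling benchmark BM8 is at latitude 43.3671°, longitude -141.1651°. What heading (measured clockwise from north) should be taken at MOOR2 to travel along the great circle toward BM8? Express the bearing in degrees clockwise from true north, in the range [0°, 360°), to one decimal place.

93.9°

Δλ = 30.0345°
y = sin Δλ · cos φ₂ = 0.363864
x = cos φ₁ sin φ₂ − sin φ₁ cos φ₂ cos Δλ = -0.024919
θ = atan2(y, x) = 93.9178° → 93.9178° (mod 360°)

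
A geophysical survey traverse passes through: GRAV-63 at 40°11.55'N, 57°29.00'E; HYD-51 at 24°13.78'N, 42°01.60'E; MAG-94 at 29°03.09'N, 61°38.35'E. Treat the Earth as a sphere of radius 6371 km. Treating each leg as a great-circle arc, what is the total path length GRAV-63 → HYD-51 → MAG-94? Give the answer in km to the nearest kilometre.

GRAV-63: φ = +40.19250°, λ = +57.48333°
HYD-51: φ = +24.22967°, λ = +42.02667°
MAG-94: φ = +29.05150°, λ = +61.63917°
GRAV-63→HYD-51: c = 0.359007 rad, d = 2287.23 km
HYD-51→MAG-94: c = 0.316880 rad, d = 2018.84 km
Total = 2287.23 + 2018.84 = 4306.07 km

4306 km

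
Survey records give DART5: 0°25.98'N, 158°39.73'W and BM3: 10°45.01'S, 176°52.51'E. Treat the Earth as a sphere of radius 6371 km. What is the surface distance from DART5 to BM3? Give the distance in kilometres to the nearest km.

2977 km

DART5: φ = +0.43300°, λ = -158.66217°
BM3: φ = -10.75017°, λ = +176.87517°
Δφ = -11.1832°,  Δλ = -24.4627°
a = sin²(Δφ/2) + cos φ₁ cos φ₂ sin²(Δλ/2) = 0.053589
c = 2·arcsin(√a) = 0.467225 rad = 26.7700°
d = R·c = 6371 × 0.467225 = 2976.7 km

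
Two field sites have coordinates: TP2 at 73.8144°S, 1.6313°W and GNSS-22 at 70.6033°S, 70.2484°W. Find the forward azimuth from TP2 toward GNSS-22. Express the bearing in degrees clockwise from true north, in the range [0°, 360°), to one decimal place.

Δλ = -68.6171°
y = sin Δλ · cos φ₂ = -0.309246
x = cos φ₁ sin φ₂ − sin φ₁ cos φ₂ cos Δλ = -0.146642
θ = atan2(y, x) = -115.3699° → 244.6301° (mod 360°)

244.6°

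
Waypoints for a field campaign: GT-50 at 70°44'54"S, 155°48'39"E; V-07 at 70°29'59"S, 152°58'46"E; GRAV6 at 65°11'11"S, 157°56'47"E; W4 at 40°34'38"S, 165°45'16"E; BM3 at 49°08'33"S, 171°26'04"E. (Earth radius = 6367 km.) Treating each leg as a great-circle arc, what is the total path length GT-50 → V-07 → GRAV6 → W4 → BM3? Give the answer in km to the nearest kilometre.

4564 km

GT-50: φ = -70.74833°, λ = +155.81083°
V-07: φ = -70.49972°, λ = +152.97944°
GRAV6: φ = -65.18639°, λ = +157.94639°
W4: φ = -40.57722°, λ = +165.75444°
BM3: φ = -49.14250°, λ = +171.43444°
GT-50→V-07: c = 0.016958 rad, d = 107.97 km
V-07→GRAV6: c = 0.098252 rad, d = 625.57 km
GRAV6→W4: c = 0.436554 rad, d = 2779.54 km
W4→BM3: c = 0.165067 rad, d = 1050.98 km
Total = 107.97 + 625.57 + 2779.54 + 1050.98 = 4564.06 km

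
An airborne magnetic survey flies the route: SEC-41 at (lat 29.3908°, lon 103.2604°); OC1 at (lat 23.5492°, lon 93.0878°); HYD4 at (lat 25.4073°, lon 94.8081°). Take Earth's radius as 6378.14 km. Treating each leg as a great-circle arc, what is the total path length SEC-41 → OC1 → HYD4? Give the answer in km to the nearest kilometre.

1474 km

SEC-41→OC1: c = 0.188688 rad, d = 1203.48 km
OC1→HYD4: c = 0.042406 rad, d = 270.47 km
Total = 1203.48 + 270.47 = 1473.95 km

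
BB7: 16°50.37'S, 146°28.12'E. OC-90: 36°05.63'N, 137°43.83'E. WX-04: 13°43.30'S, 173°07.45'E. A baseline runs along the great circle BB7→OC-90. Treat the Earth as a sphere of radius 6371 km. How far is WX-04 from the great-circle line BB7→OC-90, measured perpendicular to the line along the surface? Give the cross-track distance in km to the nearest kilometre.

2863 km

BB7: φ = -16.83950°, λ = +146.46867°
OC-90: φ = +36.09383°, λ = +137.73050°
WX-04: φ = -13.72167°, λ = +173.12417°
δ₁₃ = central angle BB7→WX-04 = 0.451714 rad  (haversine)
θ₁₃ = bearing BB7→WX-04 = 86.785°,  θ₁₂ = bearing BB7→OC-90 = 351.224°
dₓₜ = R·arcsin(sin δ₁₃ · sin(θ₁₃ − θ₁₂)) = 6371·arcsin(0.43651·sin(-264.439°)) = 2863.330 km
|dₓₜ| = 2863.330 km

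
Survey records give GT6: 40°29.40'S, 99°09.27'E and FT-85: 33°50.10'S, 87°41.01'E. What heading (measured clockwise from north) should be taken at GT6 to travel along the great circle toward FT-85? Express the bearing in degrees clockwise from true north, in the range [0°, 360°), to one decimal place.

302.5°

GT6: φ = -40.49000°, λ = +99.15450°
FT-85: φ = -33.83500°, λ = +87.68350°
Δλ = -11.4710°
y = sin Δλ · cos φ₂ = -0.165192
x = cos φ₁ sin φ₂ − sin φ₁ cos φ₂ cos Δλ = 0.105117
θ = atan2(y, x) = -57.5300° → 302.4700° (mod 360°)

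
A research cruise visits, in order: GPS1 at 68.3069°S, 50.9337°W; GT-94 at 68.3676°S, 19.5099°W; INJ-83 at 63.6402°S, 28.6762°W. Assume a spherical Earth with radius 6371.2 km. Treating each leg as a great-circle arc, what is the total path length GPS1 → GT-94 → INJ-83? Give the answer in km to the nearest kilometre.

1944 km

GPS1→GT-94: c = 0.200265 rad, d = 1275.93 km
GT-94→INJ-83: c = 0.104854 rad, d = 668.04 km
Total = 1275.93 + 668.04 = 1943.97 km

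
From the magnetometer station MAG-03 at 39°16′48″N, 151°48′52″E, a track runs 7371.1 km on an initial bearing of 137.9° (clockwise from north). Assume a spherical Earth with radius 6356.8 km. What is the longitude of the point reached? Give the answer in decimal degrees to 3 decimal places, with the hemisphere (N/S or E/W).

MAG-03: φ = +39.28000°, λ = +151.81444°
δ = d/R = 7371.1/6356.8 = 1.159561 rad
φ₂ = arcsin(sin φ₁ cos δ + cos φ₁ sin δ cos θ)
   = arcsin(0.63311·0.39974 + 0.77406·0.91663·-0.74198) = -15.86493°
λ₂ = λ₁ + atan2(sin θ sin δ cos φ₁, cos δ − sin φ₁ sin φ₂) = -168.47817°

168.478°W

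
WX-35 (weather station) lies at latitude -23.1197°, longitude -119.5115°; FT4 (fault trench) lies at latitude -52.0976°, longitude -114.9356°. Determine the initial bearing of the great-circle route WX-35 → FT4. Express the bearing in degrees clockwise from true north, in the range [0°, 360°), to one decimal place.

174.2°

Δλ = 4.5759°
y = sin Δλ · cos φ₂ = 0.049010
x = cos φ₁ sin φ₂ − sin φ₁ cos φ₂ cos Δλ = -0.485241
θ = atan2(y, x) = 174.2326° → 174.2326° (mod 360°)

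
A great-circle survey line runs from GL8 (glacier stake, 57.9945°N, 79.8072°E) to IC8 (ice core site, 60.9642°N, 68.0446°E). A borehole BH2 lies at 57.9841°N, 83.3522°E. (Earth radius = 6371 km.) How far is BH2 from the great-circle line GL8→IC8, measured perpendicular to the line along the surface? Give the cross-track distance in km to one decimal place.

δ₁₃ = central angle GL8→BH2 = 0.032794 rad  (haversine)
θ₁₃ = bearing GL8→BH2 = 88.814°,  θ₁₂ = bearing GL8→IC8 = 301.423°
dₓₜ = R·arcsin(sin δ₁₃ · sin(θ₁₃ − θ₁₂)) = 6371·arcsin(0.03279·sin(-212.610°)) = 112.580 km
|dₓₜ| = 112.580 km

112.6 km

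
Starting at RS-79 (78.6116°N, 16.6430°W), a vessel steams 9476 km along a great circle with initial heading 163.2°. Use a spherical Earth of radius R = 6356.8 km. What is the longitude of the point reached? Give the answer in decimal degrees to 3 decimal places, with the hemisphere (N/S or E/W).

δ = d/R = 9476/6356.8 = 1.490687 rad
φ₂ = arcsin(sin φ₁ cos δ + cos φ₁ sin δ cos θ)
   = arcsin(0.98031·0.08002 + 0.19746·0.99679·-0.95732) = -6.31399°
λ₂ = λ₁ + atan2(sin θ sin δ cos φ₁, cos δ − sin φ₁ sin φ₂) = 0.20676°

0.207°E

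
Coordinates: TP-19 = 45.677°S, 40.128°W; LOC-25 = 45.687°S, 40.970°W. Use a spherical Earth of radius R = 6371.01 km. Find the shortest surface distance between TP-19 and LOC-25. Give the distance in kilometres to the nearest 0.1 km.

Δφ = -0.0100°,  Δλ = -0.8420°
a = sin²(Δφ/2) + cos φ₁ cos φ₂ sin²(Δλ/2) = 0.000026
c = 2·arcsin(√a) = 0.010268 rad = 0.5883°
d = R·c = 6371.01 × 0.010268 = 65.4 km

65.4 km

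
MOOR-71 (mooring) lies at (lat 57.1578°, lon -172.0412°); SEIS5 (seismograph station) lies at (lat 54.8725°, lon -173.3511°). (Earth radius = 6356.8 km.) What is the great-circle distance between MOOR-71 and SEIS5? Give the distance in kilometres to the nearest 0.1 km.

Δφ = -2.2853°,  Δλ = -1.3099°
a = sin²(Δφ/2) + cos φ₁ cos φ₂ sin²(Δλ/2) = 0.000438
c = 2·arcsin(√a) = 0.041881 rad = 2.3996°
d = R·c = 6356.8 × 0.041881 = 266.2 km

266.2 km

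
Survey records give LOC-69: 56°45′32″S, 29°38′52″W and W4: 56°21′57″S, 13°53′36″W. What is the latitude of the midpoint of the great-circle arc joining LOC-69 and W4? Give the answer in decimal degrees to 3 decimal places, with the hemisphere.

56.812°S

LOC-69: φ = -56.75889°, λ = -29.64778°
W4: φ = -56.36583°, λ = -13.89333°
Bx = cos φ₂ cos Δλ = 0.533081,  By = cos φ₂ sin Δλ = 0.150389
φₘ = atan2(sin φ₁ + sin φ₂, √((cos φ₁ + Bx)² + By²)) = -56.81167°
λₘ = λ₁ + atan2(By, cos φ₁ + Bx) = -21.72938°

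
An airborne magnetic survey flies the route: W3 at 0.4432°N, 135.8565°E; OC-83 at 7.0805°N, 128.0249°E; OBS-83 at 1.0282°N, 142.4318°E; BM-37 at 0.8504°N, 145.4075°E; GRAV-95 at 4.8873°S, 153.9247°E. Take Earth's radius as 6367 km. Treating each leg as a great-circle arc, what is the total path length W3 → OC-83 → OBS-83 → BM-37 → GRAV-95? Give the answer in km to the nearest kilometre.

4343 km

W3→OC-83: c = 0.178889 rad, d = 1138.99 km
OC-83→OBS-83: c = 0.272042 rad, d = 1732.09 km
OBS-83→BM-37: c = 0.052021 rad, d = 331.22 km
BM-37→GRAV-95: c = 0.179109 rad, d = 1140.39 km
Total = 1138.99 + 1732.09 + 331.22 + 1140.39 = 4342.69 km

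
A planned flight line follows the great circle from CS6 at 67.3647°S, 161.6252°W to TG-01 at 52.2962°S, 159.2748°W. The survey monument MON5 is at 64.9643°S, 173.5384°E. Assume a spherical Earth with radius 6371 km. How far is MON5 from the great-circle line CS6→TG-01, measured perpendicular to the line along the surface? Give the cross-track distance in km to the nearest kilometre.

1137 km

δ₁₃ = central angle CS6→MON5 = 0.178793 rad  (haversine)
θ₁₃ = bearing CS6→MON5 = 271.855°,  θ₁₂ = bearing CS6→TG-01 = 5.521°
dₓₜ = R·arcsin(sin δ₁₃ · sin(θ₁₃ − θ₁₂)) = 6371·arcsin(0.17784·sin(266.335°)) = -1136.737 km
|dₓₜ| = 1136.737 km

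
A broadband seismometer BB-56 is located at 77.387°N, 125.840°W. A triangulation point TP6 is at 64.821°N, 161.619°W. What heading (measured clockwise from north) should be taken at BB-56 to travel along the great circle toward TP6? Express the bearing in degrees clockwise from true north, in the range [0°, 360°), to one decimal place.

240.8°

Δλ = -35.7790°
y = sin Δλ · cos φ₂ = -0.248742
x = cos φ₁ sin φ₂ − sin φ₁ cos φ₂ cos Δλ = -0.139210
θ = atan2(y, x) = -119.2339° → 240.7661° (mod 360°)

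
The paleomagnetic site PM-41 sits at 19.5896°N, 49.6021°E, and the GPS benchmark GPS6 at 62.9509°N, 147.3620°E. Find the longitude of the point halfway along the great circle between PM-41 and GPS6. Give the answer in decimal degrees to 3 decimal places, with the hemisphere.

76.697°E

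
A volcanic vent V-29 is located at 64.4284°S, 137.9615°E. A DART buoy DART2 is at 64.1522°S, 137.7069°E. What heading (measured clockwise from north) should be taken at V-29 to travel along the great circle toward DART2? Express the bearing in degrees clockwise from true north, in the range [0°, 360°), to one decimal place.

338.1°

Δλ = -0.2546°
y = sin Δλ · cos φ₂ = -0.001937
x = cos φ₁ sin φ₂ − sin φ₁ cos φ₂ cos Δλ = 0.004817
θ = atan2(y, x) = -21.9105° → 338.0895° (mod 360°)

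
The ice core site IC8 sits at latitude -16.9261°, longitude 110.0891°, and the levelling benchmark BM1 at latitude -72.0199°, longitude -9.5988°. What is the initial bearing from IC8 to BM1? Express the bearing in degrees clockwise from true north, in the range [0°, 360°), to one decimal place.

195.7°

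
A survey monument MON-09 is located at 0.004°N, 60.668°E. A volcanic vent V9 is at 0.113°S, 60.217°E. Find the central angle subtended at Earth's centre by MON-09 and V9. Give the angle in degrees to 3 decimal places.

0.466°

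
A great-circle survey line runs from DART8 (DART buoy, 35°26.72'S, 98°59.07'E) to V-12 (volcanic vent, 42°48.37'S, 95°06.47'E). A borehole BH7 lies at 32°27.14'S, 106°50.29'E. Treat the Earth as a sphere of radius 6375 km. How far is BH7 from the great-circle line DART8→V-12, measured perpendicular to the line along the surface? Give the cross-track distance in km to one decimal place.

578.1 km

DART8: φ = -35.44533°, λ = +98.98450°
V-12: φ = -42.80617°, λ = +95.10783°
BH7: φ = -32.45233°, λ = +106.83817°
δ₁₃ = central angle DART8→BH7 = 0.125079 rad  (haversine)
θ₁₃ = bearing DART8→BH7 = 67.558°,  θ₁₂ = bearing DART8→V-12 = 201.019°
dₓₜ = R·arcsin(sin δ₁₃ · sin(θ₁₃ − θ₁₂)) = 6375·arcsin(0.12475·sin(-133.461°)) = -578.059 km
|dₓₜ| = 578.059 km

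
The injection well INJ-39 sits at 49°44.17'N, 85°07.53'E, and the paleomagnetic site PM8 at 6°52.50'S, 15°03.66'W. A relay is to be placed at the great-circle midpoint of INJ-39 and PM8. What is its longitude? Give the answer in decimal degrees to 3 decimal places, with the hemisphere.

INJ-39: φ = +49.73617°, λ = +85.12550°
PM8: φ = -6.87500°, λ = -15.06100°
Bx = cos φ₂ cos Δλ = -0.175581,  By = cos φ₂ sin Δλ = -0.977160
φₘ = atan2(sin φ₁ + sin φ₂, √((cos φ₁ + Bx)² + By²)) = 30.67521°
λₘ = λ₁ + atan2(By, cos φ₁ + Bx) = 20.84699°

20.847°E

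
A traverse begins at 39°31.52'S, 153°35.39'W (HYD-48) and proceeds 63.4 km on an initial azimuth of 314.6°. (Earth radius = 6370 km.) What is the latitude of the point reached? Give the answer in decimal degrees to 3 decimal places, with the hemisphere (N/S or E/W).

HYD-48: φ = -39.52533°, λ = -153.58983°
δ = d/R = 63.4/6370 = 0.009953 rad
φ₂ = arcsin(sin φ₁ cos δ + cos φ₁ sin δ cos θ)
   = arcsin(-0.63642·0.99995 + 0.77134·0.00995·0.70215) = -39.12375°
λ₂ = λ₁ + atan2(sin θ sin δ cos φ₁, cos δ − sin φ₁ sin φ₂) = -154.11322°

39.124°S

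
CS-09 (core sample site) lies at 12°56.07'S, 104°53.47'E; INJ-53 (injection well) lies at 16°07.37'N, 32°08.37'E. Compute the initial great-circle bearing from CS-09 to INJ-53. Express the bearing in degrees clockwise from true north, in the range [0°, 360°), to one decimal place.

CS-09: φ = -12.93450°, λ = +104.89117°
INJ-53: φ = +16.12283°, λ = +32.13950°
Δλ = -72.7517°
y = sin Δλ · cos φ₂ = -0.917466
x = cos φ₁ sin φ₂ − sin φ₁ cos φ₂ cos Δλ = 0.334412
θ = atan2(y, x) = -69.9735° → 290.0265° (mod 360°)

290.0°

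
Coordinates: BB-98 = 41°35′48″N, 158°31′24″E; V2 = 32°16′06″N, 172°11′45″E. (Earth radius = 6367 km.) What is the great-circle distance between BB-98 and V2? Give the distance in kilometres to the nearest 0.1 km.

BB-98: φ = +41.59667°, λ = +158.52333°
V2: φ = +32.26833°, λ = +172.19583°
Δφ = -9.3283°,  Δλ = 13.6725°
a = sin²(Δφ/2) + cos φ₁ cos φ₂ sin²(Δλ/2) = 0.015572
c = 2·arcsin(√a) = 0.250224 rad = 14.3368°
d = R·c = 6367 × 0.250224 = 1593.2 km

1593.2 km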